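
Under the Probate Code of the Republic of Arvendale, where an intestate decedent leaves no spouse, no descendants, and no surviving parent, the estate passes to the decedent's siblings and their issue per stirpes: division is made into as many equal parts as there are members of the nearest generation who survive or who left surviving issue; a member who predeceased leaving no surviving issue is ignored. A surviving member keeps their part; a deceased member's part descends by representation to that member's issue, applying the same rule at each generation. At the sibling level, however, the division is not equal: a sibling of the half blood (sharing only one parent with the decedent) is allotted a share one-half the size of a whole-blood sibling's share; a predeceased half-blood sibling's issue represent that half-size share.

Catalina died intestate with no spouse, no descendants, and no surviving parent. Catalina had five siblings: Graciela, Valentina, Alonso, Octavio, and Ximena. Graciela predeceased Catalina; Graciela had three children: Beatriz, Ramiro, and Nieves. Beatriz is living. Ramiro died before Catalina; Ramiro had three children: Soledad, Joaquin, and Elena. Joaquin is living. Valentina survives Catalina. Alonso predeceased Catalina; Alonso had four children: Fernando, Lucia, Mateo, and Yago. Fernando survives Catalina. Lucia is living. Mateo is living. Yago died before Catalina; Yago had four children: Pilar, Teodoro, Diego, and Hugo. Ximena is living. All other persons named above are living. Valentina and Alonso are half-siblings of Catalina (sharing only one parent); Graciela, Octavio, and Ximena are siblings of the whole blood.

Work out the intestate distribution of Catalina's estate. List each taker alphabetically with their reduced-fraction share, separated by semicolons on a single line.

Beatriz 1/12; Diego 1/128; Elena 1/36; Fernando 1/32; Hugo 1/128; Joaquin 1/36; Lucia 1/32; Mateo 1/32; Nieves 1/12; Octavio 1/4; Pilar 1/128; Soledad 1/36; Teodoro 1/128; Valentina 1/8; Ximena 1/4

No spouse, descendants, or parent survives, so the estate passes to Catalina's siblings per stirpes.
Half-blood siblings count for one-half the weight of whole-blood siblings at the initial division.
Dividing 1 in proportion to weights (total weight 4): Graciela (weight 1) → 1/4; Valentina (weight 1/2) → 1/8; Alonso (weight 1/2) → 1/8; Octavio (weight 1) → 1/4; Ximena (weight 1) → 1/4.
Graciela predeceased; the 1/4 allotted to Graciela's branch passes to Graciela's issue by representation.
The 1/4 is divided into 3 equal shares of 1/12 among Beatriz, Ramiro, Nieves.
Beatriz is living and takes 1/12.
Ramiro predeceased; the 1/12 allotted to Ramiro's branch passes to Ramiro's issue by representation.
The 1/12 is divided into 3 equal shares of 1/36 among Soledad, Joaquin, Elena.
Soledad is living and takes 1/36.
Joaquin is living and takes 1/36.
Elena is living and takes 1/36.
Nieves is living and takes 1/12.
Valentina is living and takes 1/8.
Alonso predeceased; the 1/8 allotted to Alonso's branch passes to Alonso's issue by representation.
The 1/8 is divided into 4 equal shares of 1/32 among Fernando, Lucia, Mateo, Yago.
Fernando is living and takes 1/32.
Lucia is living and takes 1/32.
Mateo is living and takes 1/32.
Yago predeceased; the 1/32 allotted to Yago's branch passes to Yago's issue by representation.
The 1/32 is divided into 4 equal shares of 1/128 among Pilar, Teodoro, Diego, Hugo.
Pilar is living and takes 1/128.
Teodoro is living and takes 1/128.
Diego is living and takes 1/128.
Hugo is living and takes 1/128.
Octavio is living and takes 1/4.
Ximena is living and takes 1/4.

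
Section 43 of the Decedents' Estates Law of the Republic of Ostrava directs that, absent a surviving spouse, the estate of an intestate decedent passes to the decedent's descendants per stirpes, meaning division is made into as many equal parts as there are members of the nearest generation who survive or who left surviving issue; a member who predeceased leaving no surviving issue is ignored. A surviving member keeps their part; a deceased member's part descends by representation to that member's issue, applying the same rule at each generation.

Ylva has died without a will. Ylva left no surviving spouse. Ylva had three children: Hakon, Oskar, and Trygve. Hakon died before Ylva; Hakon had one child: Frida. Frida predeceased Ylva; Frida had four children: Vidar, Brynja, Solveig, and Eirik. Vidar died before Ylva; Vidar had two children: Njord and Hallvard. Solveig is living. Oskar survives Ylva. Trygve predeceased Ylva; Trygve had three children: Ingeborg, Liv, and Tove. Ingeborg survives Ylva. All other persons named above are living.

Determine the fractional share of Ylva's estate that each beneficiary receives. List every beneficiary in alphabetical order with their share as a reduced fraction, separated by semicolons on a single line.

Brynja 1/12; Eirik 1/12; Hallvard 1/24; Ingeborg 1/9; Liv 1/9; Njord 1/24; Oskar 1/3; Solveig 1/12; Tove 1/9

There is no surviving spouse, so the entire estate passes to Ylva's descendants per stirpes.
The estate is divided into 3 equal shares of 1/3 among Hakon, Oskar, Trygve.
Hakon predeceased; the 1/3 allotted to Hakon's branch passes to Hakon's issue by representation.
Frida's line is the sole branch at this level, so the full 1/3 passes to Frida's issue by representation.
The 1/3 is divided into 4 equal shares of 1/12 among Vidar, Brynja, Solveig, Eirik.
Vidar predeceased; the 1/12 allotted to Vidar's branch passes to Vidar's issue by representation.
The 1/12 is divided into 2 equal shares of 1/24 among Njord, Hallvard.
Njord is living and takes 1/24.
Hallvard is living and takes 1/24.
Brynja is living and takes 1/12.
Solveig is living and takes 1/12.
Eirik is living and takes 1/12.
Oskar is living and takes 1/3.
Trygve predeceased; the 1/3 allotted to Trygve's branch passes to Trygve's issue by representation.
The 1/3 is divided into 3 equal shares of 1/9 among Ingeborg, Liv, Tove.
Ingeborg is living and takes 1/9.
Liv is living and takes 1/9.
Tove is living and takes 1/9.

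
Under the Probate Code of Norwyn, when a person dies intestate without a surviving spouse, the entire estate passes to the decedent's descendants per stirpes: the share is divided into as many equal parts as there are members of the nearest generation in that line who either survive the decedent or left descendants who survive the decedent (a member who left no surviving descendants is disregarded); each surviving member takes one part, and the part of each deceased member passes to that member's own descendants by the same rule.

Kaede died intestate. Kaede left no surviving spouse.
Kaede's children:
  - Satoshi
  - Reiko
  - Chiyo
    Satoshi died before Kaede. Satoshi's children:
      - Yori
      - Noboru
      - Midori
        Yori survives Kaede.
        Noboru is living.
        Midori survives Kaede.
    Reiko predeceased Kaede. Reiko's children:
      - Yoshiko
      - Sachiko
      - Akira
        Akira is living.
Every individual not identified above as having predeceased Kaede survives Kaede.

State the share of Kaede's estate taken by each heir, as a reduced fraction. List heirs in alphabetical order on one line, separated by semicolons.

There is no surviving spouse, so the entire estate passes to Kaede's descendants per stirpes.
The estate is divided into 3 equal shares of 1/3 among Satoshi, Reiko, Chiyo.
Satoshi predeceased; the 1/3 allotted to Satoshi's branch passes to Satoshi's issue by representation.
The 1/3 is divided into 3 equal shares of 1/9 among Yori, Noboru, Midori.
Yori is living and takes 1/9.
Noboru is living and takes 1/9.
Midori is living and takes 1/9.
Reiko predeceased; the 1/3 allotted to Reiko's branch passes to Reiko's issue by representation.
The 1/3 is divided into 3 equal shares of 1/9 among Yoshiko, Sachiko, Akira.
Yoshiko is living and takes 1/9.
Sachiko is living and takes 1/9.
Akira is living and takes 1/9.
Chiyo is living and takes 1/3.

Akira 1/9; Chiyo 1/3; Midori 1/9; Noboru 1/9; Sachiko 1/9; Yori 1/9; Yoshiko 1/9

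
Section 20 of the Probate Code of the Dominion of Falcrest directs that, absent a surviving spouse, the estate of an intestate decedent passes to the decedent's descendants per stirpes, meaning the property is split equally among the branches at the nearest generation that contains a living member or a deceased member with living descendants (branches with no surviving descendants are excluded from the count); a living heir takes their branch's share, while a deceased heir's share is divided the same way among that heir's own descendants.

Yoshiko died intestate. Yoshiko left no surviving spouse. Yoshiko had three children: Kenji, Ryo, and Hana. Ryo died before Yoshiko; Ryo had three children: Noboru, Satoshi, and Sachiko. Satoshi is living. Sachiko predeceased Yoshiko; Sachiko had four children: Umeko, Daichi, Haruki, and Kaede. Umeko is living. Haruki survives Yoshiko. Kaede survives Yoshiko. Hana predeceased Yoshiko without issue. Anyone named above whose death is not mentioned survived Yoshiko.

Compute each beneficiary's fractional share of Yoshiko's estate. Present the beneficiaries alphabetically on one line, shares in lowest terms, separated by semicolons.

There is no surviving spouse, so the entire estate passes to Yoshiko's descendants per stirpes.
Hana left no surviving issue, so that branch lapses and is disregarded.
The estate is divided into 2 equal shares of 1/2 among Kenji, Ryo.
Kenji is living and takes 1/2.
Ryo predeceased; the 1/2 allotted to Ryo's branch passes to Ryo's issue by representation.
The 1/2 is divided into 3 equal shares of 1/6 among Noboru, Satoshi, Sachiko.
Noboru is living and takes 1/6.
Satoshi is living and takes 1/6.
Sachiko predeceased; the 1/6 allotted to Sachiko's branch passes to Sachiko's issue by representation.
The 1/6 is divided into 4 equal shares of 1/24 among Umeko, Daichi, Haruki, Kaede.
Umeko is living and takes 1/24.
Daichi is living and takes 1/24.
Haruki is living and takes 1/24.
Kaede is living and takes 1/24.

Daichi 1/24; Haruki 1/24; Kaede 1/24; Kenji 1/2; Noboru 1/6; Satoshi 1/6; Umeko 1/24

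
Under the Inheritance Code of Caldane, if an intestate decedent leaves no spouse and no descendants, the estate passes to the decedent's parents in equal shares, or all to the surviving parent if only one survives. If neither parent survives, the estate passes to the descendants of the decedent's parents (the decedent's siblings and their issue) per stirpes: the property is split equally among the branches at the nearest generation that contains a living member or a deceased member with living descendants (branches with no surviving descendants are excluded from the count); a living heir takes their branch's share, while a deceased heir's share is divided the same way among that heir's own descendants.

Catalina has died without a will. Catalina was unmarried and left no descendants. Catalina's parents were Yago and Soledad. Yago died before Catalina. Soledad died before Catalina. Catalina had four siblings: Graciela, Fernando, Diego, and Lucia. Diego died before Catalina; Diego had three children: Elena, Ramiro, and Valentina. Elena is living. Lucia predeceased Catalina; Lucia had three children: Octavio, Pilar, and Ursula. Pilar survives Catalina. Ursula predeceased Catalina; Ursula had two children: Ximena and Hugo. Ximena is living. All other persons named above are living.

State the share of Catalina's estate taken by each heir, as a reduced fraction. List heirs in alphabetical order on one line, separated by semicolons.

Neither parent survives and there are no descendants, so the estate passes to Catalina's siblings and their issue per stirpes.
The estate is divided into 4 equal shares of 1/4 among Graciela, Fernando, Diego, Lucia.
Graciela is living and takes 1/4.
Fernando is living and takes 1/4.
Diego predeceased; the 1/4 allotted to Diego's branch passes to Diego's issue by representation.
The 1/4 is divided into 3 equal shares of 1/12 among Elena, Ramiro, Valentina.
Elena is living and takes 1/12.
Ramiro is living and takes 1/12.
Valentina is living and takes 1/12.
Lucia predeceased; the 1/4 allotted to Lucia's branch passes to Lucia's issue by representation.
The 1/4 is divided into 3 equal shares of 1/12 among Octavio, Pilar, Ursula.
Octavio is living and takes 1/12.
Pilar is living and takes 1/12.
Ursula predeceased; the 1/12 allotted to Ursula's branch passes to Ursula's issue by representation.
The 1/12 is divided into 2 equal shares of 1/24 among Ximena, Hugo.
Ximena is living and takes 1/24.
Hugo is living and takes 1/24.

Elena 1/12; Fernando 1/4; Graciela 1/4; Hugo 1/24; Octavio 1/12; Pilar 1/12; Ramiro 1/12; Valentina 1/12; Ximena 1/24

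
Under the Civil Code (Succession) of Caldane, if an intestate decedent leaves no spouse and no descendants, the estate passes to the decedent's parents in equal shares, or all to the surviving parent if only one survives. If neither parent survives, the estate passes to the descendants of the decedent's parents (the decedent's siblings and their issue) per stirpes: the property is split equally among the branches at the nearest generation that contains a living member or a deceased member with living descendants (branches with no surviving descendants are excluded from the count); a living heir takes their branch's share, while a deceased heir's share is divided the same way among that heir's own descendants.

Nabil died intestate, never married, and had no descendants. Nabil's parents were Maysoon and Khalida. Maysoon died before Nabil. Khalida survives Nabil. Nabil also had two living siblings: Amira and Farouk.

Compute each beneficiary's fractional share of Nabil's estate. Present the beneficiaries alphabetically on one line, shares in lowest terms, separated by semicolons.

Only one parent, Khalida, survives, so Khalida takes the entire estate. The siblings take nothing because a surviving parent has priority.

Khalida 1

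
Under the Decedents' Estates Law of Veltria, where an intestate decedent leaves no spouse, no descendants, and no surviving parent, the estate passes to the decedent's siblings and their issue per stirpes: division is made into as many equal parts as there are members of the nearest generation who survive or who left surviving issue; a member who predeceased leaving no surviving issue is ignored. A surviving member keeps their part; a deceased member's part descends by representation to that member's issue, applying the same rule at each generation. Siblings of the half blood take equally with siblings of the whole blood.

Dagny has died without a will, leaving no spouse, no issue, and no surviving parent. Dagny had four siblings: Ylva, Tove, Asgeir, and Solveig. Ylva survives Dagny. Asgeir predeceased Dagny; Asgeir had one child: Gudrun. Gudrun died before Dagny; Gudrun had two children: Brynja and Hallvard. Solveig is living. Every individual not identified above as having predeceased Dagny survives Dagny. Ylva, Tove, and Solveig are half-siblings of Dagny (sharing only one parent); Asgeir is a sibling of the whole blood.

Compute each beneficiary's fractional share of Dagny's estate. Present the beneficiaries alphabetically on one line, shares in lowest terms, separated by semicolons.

No spouse, descendants, or parent survives, so the estate passes to Dagny's siblings per stirpes.
Half-blood and whole-blood siblings take equally under the stated rule.
The estate is divided into 4 equal shares of 1/4 among Ylva, Tove, Asgeir, Solveig.
Ylva is living and takes 1/4.
Tove is living and takes 1/4.
Asgeir predeceased; the 1/4 allotted to Asgeir's branch passes to Asgeir's issue by representation.
Gudrun's line is the sole branch at this level, so the full 1/4 passes to Gudrun's issue by representation.
The 1/4 is divided into 2 equal shares of 1/8 among Brynja, Hallvard.
Brynja is living and takes 1/8.
Hallvard is living and takes 1/8.
Solveig is living and takes 1/4.

Brynja 1/8; Hallvard 1/8; Solveig 1/4; Tove 1/4; Ylva 1/4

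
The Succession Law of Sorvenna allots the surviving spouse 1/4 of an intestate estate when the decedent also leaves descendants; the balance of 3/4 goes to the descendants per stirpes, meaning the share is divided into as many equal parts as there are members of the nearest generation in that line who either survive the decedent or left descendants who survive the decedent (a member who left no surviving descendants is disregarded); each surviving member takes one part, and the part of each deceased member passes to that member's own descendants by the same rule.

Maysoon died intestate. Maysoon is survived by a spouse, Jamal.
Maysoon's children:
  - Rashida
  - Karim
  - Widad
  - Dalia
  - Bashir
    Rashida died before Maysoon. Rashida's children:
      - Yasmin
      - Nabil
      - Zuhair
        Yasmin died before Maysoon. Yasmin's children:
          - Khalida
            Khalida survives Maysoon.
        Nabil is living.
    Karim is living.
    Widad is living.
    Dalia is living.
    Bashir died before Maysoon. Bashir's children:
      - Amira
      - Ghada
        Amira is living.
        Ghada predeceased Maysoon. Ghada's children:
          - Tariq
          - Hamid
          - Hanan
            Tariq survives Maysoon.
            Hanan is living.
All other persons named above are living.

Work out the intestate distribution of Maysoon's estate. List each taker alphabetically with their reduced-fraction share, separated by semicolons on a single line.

Jamal, as surviving spouse, takes 1/4.
The remaining 3/4 passes to Maysoon's descendants per stirpes.
The 3/4 is divided into 5 equal shares of 3/20 among Rashida, Karim, Widad, Dalia, Bashir.
Rashida predeceased; the 3/20 allotted to Rashida's branch passes to Rashida's issue by representation.
The 3/20 is divided into 3 equal shares of 1/20 among Yasmin, Nabil, Zuhair.
Yasmin predeceased; the 1/20 allotted to Yasmin's branch passes to Yasmin's issue by representation.
Khalida is the sole taker at this level and receives the full 1/20.
Nabil is living and takes 1/20.
Zuhair is living and takes 1/20.
Karim is living and takes 3/20.
Widad is living and takes 3/20.
Dalia is living and takes 3/20.
Bashir predeceased; the 3/20 allotted to Bashir's branch passes to Bashir's issue by representation.
The 3/20 is divided into 2 equal shares of 3/40 among Amira, Ghada.
Amira is living and takes 3/40.
Ghada predeceased; the 3/40 allotted to Ghada's branch passes to Ghada's issue by representation.
The 3/40 is divided into 3 equal shares of 1/40 among Tariq, Hamid, Hanan.
Tariq is living and takes 1/40.
Hamid is living and takes 1/40.
Hanan is living and takes 1/40.

Amira 3/40; Dalia 3/20; Hamid 1/40; Hanan 1/40; Jamal 1/4; Karim 3/20; Khalida 1/20; Nabil 1/20; Tariq 1/40; Widad 3/20; Zuhair 1/20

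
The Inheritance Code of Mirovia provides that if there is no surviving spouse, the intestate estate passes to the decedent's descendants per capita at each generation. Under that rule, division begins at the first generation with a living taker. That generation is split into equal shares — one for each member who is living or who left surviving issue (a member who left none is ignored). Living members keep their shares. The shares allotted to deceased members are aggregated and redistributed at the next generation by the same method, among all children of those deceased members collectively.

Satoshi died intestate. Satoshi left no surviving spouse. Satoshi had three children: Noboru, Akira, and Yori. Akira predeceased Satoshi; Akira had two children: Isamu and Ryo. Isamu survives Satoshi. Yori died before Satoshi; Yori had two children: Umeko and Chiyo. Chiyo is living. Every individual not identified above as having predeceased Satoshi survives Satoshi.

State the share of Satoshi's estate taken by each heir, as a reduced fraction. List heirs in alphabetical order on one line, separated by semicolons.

There is no surviving spouse, so the entire estate passes to Satoshi's descendants per capita at each generation.
At generation 1 (Noboru, Akira, Yori) there are 3 shares of (1)/3 = 1/3 each.
Living: Noboru — each takes 1/3.
Deceased: Akira and Yori. Their combined 2/3 is pooled and carried to generation 2.
At generation 2 (Isamu, Ryo, Umeko, Chiyo) there are 4 shares of (2/3)/4 = 1/6 each.
Living: Isamu, Ryo, Umeko, and Chiyo — each takes 1/6.

Chiyo 1/6; Isamu 1/6; Noboru 1/3; Ryo 1/6; Umeko 1/6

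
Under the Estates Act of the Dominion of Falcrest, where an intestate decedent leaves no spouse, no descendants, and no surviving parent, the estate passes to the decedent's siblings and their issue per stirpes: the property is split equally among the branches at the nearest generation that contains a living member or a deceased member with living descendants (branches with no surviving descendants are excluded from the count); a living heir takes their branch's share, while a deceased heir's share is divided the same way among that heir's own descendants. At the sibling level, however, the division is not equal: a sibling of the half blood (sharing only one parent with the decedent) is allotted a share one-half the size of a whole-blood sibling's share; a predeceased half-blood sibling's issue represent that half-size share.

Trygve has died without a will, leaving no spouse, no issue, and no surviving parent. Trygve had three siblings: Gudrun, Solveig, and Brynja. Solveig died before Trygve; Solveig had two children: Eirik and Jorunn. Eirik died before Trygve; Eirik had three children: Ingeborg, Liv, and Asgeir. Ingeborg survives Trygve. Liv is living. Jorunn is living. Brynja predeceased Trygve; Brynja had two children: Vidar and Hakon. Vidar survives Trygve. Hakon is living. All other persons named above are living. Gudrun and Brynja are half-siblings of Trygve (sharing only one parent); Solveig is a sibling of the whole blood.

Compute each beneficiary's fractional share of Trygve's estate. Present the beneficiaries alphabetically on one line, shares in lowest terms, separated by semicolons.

No spouse, descendants, or parent survives, so the estate passes to Trygve's siblings per stirpes.
Half-blood siblings count for one-half the weight of whole-blood siblings at the initial division.
Dividing 1 in proportion to weights (total weight 2): Gudrun (weight 1/2) → 1/4; Solveig (weight 1) → 1/2; Brynja (weight 1/2) → 1/4.
Gudrun is living and takes 1/4.
Solveig predeceased; the 1/2 allotted to Solveig's branch passes to Solveig's issue by representation.
The 1/2 is divided into 2 equal shares of 1/4 among Eirik, Jorunn.
Eirik predeceased; the 1/4 allotted to Eirik's branch passes to Eirik's issue by representation.
The 1/4 is divided into 3 equal shares of 1/12 among Ingeborg, Liv, Asgeir.
Ingeborg is living and takes 1/12.
Liv is living and takes 1/12.
Asgeir is living and takes 1/12.
Jorunn is living and takes 1/4.
Brynja predeceased; the 1/4 allotted to Brynja's branch passes to Brynja's issue by representation.
The 1/4 is divided into 2 equal shares of 1/8 among Vidar, Hakon.
Vidar is living and takes 1/8.
Hakon is living and takes 1/8.

Asgeir 1/12; Gudrun 1/4; Hakon 1/8; Ingeborg 1/12; Jorunn 1/4; Liv 1/12; Vidar 1/8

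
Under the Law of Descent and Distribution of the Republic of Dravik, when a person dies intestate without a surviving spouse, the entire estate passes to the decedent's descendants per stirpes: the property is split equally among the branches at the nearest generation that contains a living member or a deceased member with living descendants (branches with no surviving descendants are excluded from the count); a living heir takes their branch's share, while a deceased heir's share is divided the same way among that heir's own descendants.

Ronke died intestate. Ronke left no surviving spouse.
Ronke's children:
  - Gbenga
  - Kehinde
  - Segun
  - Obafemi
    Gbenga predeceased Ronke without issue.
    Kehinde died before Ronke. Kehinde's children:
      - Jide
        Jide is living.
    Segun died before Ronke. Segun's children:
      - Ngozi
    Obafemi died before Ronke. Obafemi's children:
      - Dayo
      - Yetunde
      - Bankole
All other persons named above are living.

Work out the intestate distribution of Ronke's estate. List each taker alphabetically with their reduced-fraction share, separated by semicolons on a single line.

Bankole 1/9; Dayo 1/9; Jide 1/3; Ngozi 1/3; Yetunde 1/9

There is no surviving spouse, so the entire estate passes to Ronke's descendants per stirpes.
Gbenga left no surviving issue, so that branch lapses and is disregarded.
The estate is divided into 3 equal shares of 1/3 among Kehinde, Segun, Obafemi.
Kehinde predeceased; the 1/3 allotted to Kehinde's branch passes to Kehinde's issue by representation.
Jide is the sole taker at this level and receives the full 1/3.
Segun predeceased; the 1/3 allotted to Segun's branch passes to Segun's issue by representation.
Ngozi is the sole taker at this level and receives the full 1/3.
Obafemi predeceased; the 1/3 allotted to Obafemi's branch passes to Obafemi's issue by representation.
The 1/3 is divided into 3 equal shares of 1/9 among Dayo, Yetunde, Bankole.
Dayo is living and takes 1/9.
Yetunde is living and takes 1/9.
Bankole is living and takes 1/9.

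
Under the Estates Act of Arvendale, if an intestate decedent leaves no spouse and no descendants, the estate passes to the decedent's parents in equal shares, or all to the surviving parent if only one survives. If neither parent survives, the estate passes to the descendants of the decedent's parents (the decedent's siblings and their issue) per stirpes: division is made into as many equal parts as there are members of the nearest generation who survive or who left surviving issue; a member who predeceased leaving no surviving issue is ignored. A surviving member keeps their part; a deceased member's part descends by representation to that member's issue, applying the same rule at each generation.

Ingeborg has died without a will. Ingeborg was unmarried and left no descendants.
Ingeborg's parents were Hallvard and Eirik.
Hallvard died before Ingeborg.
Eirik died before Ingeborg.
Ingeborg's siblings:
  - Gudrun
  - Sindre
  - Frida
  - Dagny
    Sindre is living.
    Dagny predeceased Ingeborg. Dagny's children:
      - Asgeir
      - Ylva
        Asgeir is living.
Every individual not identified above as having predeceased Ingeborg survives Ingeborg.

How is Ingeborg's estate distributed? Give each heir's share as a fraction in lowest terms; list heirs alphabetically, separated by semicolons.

Neither parent survives and there are no descendants, so the estate passes to Ingeborg's siblings and their issue per stirpes.
The estate is divided into 4 equal shares of 1/4 among Gudrun, Sindre, Frida, Dagny.
Gudrun is living and takes 1/4.
Sindre is living and takes 1/4.
Frida is living and takes 1/4.
Dagny predeceased; the 1/4 allotted to Dagny's branch passes to Dagny's issue by representation.
The 1/4 is divided into 2 equal shares of 1/8 among Asgeir, Ylva.
Asgeir is living and takes 1/8.
Ylva is living and takes 1/8.

Asgeir 1/8; Frida 1/4; Gudrun 1/4; Sindre 1/4; Ylva 1/8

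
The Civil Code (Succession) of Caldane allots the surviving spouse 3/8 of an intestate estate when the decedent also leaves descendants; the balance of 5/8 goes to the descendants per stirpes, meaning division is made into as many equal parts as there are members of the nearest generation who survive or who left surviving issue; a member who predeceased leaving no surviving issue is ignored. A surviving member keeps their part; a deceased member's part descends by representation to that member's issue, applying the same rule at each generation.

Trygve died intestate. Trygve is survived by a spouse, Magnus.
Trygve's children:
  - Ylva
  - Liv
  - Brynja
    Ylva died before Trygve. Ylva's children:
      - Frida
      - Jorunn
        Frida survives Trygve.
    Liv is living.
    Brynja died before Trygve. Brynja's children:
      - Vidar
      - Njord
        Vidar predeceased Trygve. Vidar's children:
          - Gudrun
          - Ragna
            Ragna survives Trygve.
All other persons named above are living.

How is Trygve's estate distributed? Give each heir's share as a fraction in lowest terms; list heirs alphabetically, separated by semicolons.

Frida 5/48; Gudrun 5/96; Jorunn 5/48; Liv 5/24; Magnus 3/8; Njord 5/48; Ragna 5/96

Magnus, as surviving spouse, takes 3/8.
The remaining 5/8 passes to Trygve's descendants per stirpes.
The 5/8 is divided into 3 equal shares of 5/24 among Ylva, Liv, Brynja.
Ylva predeceased; the 5/24 allotted to Ylva's branch passes to Ylva's issue by representation.
The 5/24 is divided into 2 equal shares of 5/48 among Frida, Jorunn.
Frida is living and takes 5/48.
Jorunn is living and takes 5/48.
Liv is living and takes 5/24.
Brynja predeceased; the 5/24 allotted to Brynja's branch passes to Brynja's issue by representation.
The 5/24 is divided into 2 equal shares of 5/48 among Vidar, Njord.
Vidar predeceased; the 5/48 allotted to Vidar's branch passes to Vidar's issue by representation.
The 5/48 is divided into 2 equal shares of 5/96 among Gudrun, Ragna.
Gudrun is living and takes 5/96.
Ragna is living and takes 5/96.
Njord is living and takes 5/48.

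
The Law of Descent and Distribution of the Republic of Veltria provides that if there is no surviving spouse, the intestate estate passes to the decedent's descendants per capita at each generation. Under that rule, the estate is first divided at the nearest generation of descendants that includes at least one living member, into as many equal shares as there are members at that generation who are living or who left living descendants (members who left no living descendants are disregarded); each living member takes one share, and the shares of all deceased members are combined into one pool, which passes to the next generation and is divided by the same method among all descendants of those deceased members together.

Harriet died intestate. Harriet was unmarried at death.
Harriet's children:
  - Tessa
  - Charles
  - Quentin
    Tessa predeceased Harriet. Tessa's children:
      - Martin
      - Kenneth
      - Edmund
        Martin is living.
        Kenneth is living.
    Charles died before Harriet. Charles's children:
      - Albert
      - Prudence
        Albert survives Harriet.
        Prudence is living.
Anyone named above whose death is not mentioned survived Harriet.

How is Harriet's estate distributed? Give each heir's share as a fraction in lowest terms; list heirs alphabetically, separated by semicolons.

Albert 2/15; Edmund 2/15; Kenneth 2/15; Martin 2/15; Prudence 2/15; Quentin 1/3

There is no surviving spouse, so the entire estate passes to Harriet's descendants per capita at each generation.
At generation 1 (Tessa, Charles, Quentin) there are 3 shares of (1)/3 = 1/3 each.
Living: Quentin — each takes 1/3.
Deceased: Tessa and Charles. Their combined 2/3 is pooled and carried to generation 2.
At generation 2 (Martin, Kenneth, Edmund, Albert, Prudence) there are 5 shares of (2/3)/5 = 2/15 each.
Living: Martin, Kenneth, Edmund, Albert, and Prudence — each takes 2/15.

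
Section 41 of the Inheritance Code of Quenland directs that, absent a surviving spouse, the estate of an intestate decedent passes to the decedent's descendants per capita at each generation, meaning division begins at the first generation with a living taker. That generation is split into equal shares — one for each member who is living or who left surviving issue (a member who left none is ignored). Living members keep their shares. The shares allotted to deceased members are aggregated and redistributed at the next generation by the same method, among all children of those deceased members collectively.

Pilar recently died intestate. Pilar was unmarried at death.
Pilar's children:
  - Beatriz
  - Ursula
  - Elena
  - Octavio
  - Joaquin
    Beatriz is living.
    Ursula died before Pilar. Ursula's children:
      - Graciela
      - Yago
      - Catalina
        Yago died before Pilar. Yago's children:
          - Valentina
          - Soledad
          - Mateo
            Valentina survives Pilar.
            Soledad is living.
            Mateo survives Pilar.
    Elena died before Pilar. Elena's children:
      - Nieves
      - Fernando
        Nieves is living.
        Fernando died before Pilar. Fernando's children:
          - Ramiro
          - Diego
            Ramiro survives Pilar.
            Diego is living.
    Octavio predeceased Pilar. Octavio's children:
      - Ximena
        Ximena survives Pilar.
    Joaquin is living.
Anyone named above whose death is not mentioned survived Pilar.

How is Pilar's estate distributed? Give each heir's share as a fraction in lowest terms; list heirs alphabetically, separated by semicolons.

Beatriz 1/5; Catalina 1/10; Diego 1/25; Graciela 1/10; Joaquin 1/5; Mateo 1/25; Nieves 1/10; Ramiro 1/25; Soledad 1/25; Valentina 1/25; Ximena 1/10

There is no surviving spouse, so the entire estate passes to Pilar's descendants per capita at each generation.
At generation 1 (Beatriz, Ursula, Elena, Octavio, Joaquin) there are 5 shares of (1)/5 = 1/5 each.
Living: Beatriz and Joaquin — each takes 1/5.
Deceased: Ursula, Elena, and Octavio. Their combined 3/5 is pooled and carried to generation 2.
At generation 2 (Graciela, Yago, Catalina, Nieves, Fernando, Ximena) there are 6 shares of (3/5)/6 = 1/10 each.
Living: Graciela, Catalina, Nieves, and Ximena — each takes 1/10.
Deceased: Yago and Fernando. Their combined 1/5 is pooled and carried to generation 3.
At generation 3 (Valentina, Soledad, Mateo, Ramiro, Diego) there are 5 shares of (1/5)/5 = 1/25 each.
Living: Valentina, Soledad, Mateo, Ramiro, and Diego — each takes 1/25.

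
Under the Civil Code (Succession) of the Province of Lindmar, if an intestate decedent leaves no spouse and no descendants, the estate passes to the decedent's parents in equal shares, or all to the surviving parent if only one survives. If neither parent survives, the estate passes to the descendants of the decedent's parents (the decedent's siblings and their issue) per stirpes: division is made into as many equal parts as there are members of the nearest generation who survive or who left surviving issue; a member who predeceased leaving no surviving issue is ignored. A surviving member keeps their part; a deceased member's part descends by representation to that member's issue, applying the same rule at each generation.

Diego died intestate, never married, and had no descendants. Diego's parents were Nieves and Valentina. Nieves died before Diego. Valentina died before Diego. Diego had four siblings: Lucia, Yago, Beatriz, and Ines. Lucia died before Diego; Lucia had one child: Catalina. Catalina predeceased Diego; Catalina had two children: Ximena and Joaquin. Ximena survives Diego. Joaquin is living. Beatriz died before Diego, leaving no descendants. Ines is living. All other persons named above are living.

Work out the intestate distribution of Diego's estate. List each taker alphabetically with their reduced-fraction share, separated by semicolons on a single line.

Ines 1/3; Joaquin 1/6; Ximena 1/6; Yago 1/3

Neither parent survives and there are no descendants, so the estate passes to Diego's siblings and their issue per stirpes.
Beatriz left no surviving issue, so that branch lapses and is disregarded.
The estate is divided into 3 equal shares of 1/3 among Lucia, Yago, Ines.
Lucia predeceased; the 1/3 allotted to Lucia's branch passes to Lucia's issue by representation.
Catalina's line is the sole branch at this level, so the full 1/3 passes to Catalina's issue by representation.
The 1/3 is divided into 2 equal shares of 1/6 among Ximena, Joaquin.
Ximena is living and takes 1/6.
Joaquin is living and takes 1/6.
Yago is living and takes 1/3.
Ines is living and takes 1/3.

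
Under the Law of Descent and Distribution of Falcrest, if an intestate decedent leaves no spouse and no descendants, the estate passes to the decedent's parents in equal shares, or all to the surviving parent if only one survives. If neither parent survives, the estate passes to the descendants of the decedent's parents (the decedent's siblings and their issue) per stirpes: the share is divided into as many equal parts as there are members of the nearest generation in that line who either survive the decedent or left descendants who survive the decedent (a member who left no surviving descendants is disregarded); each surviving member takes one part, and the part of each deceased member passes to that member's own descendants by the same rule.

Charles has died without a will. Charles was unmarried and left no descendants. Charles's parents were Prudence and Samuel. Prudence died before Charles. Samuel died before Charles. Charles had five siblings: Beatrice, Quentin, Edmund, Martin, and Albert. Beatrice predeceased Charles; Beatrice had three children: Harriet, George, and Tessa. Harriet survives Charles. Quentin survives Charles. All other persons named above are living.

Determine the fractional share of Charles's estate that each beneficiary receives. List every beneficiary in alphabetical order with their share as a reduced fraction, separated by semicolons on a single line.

Neither parent survives and there are no descendants, so the estate passes to Charles's siblings and their issue per stirpes.
The estate is divided into 5 equal shares of 1/5 among Beatrice, Quentin, Edmund, Martin, Albert.
Beatrice predeceased; the 1/5 allotted to Beatrice's branch passes to Beatrice's issue by representation.
The 1/5 is divided into 3 equal shares of 1/15 among Harriet, George, Tessa.
Harriet is living and takes 1/15.
George is living and takes 1/15.
Tessa is living and takes 1/15.
Quentin is living and takes 1/5.
Edmund is living and takes 1/5.
Martin is living and takes 1/5.
Albert is living and takes 1/5.

Albert 1/5; Edmund 1/5; George 1/15; Harriet 1/15; Martin 1/5; Quentin 1/5; Tessa 1/15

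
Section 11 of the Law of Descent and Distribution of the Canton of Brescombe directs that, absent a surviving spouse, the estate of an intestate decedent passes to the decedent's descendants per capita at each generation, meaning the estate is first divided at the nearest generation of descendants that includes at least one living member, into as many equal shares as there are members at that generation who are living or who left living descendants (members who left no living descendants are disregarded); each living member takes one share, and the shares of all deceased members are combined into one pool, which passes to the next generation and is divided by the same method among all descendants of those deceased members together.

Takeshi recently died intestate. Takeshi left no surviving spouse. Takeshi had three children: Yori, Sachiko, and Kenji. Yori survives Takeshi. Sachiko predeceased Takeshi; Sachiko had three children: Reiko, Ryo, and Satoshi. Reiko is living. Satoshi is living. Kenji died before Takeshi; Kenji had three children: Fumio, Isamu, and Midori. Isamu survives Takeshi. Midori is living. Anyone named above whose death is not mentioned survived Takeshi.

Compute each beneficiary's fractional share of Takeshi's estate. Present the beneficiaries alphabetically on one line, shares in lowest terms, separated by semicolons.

There is no surviving spouse, so the entire estate passes to Takeshi's descendants per capita at each generation.
At generation 1 (Yori, Sachiko, Kenji) there are 3 shares of (1)/3 = 1/3 each.
Living: Yori — each takes 1/3.
Deceased: Sachiko and Kenji. Their combined 2/3 is pooled and carried to generation 2.
At generation 2 (Reiko, Ryo, Satoshi, Fumio, Isamu, Midori) there are 6 shares of (2/3)/6 = 1/9 each.
Living: Reiko, Ryo, Satoshi, Fumio, Isamu, and Midori — each takes 1/9.

Fumio 1/9; Isamu 1/9; Midori 1/9; Reiko 1/9; Ryo 1/9; Satoshi 1/9; Yori 1/3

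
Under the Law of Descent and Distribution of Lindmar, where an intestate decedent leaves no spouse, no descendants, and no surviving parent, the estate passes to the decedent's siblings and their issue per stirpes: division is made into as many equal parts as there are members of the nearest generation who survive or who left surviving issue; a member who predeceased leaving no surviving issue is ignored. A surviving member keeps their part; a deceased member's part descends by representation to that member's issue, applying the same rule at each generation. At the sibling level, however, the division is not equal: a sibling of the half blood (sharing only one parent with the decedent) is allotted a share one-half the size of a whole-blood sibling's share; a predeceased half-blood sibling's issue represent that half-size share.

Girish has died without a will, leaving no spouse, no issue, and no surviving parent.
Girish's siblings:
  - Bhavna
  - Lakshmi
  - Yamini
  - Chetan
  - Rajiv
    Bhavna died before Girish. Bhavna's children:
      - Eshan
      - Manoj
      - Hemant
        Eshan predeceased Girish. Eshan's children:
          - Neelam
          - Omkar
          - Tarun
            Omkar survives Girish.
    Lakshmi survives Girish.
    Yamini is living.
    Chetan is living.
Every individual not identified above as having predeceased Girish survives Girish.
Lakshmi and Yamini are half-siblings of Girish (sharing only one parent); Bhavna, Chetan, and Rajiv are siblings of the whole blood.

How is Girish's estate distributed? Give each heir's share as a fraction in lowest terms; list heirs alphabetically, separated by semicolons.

No spouse, descendants, or parent survives, so the estate passes to Girish's siblings per stirpes.
Half-blood siblings count for one-half the weight of whole-blood siblings at the initial division.
Dividing 1 in proportion to weights (total weight 4): Bhavna (weight 1) → 1/4; Lakshmi (weight 1/2) → 1/8; Yamini (weight 1/2) → 1/8; Chetan (weight 1) → 1/4; Rajiv (weight 1) → 1/4.
Bhavna predeceased; the 1/4 allotted to Bhavna's branch passes to Bhavna's issue by representation.
The 1/4 is divided into 3 equal shares of 1/12 among Eshan, Manoj, Hemant.
Eshan predeceased; the 1/12 allotted to Eshan's branch passes to Eshan's issue by representation.
The 1/12 is divided into 3 equal shares of 1/36 among Neelam, Omkar, Tarun.
Neelam is living and takes 1/36.
Omkar is living and takes 1/36.
Tarun is living and takes 1/36.
Manoj is living and takes 1/12.
Hemant is living and takes 1/12.
Lakshmi is living and takes 1/8.
Yamini is living and takes 1/8.
Chetan is living and takes 1/4.
Rajiv is living and takes 1/4.

Chetan 1/4; Hemant 1/12; Lakshmi 1/8; Manoj 1/12; Neelam 1/36; Omkar 1/36; Rajiv 1/4; Tarun 1/36; Yamini 1/8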